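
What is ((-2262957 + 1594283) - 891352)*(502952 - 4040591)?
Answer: 5518808818614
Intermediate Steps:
((-2262957 + 1594283) - 891352)*(502952 - 4040591) = (-668674 - 891352)*(-3537639) = -1560026*(-3537639) = 5518808818614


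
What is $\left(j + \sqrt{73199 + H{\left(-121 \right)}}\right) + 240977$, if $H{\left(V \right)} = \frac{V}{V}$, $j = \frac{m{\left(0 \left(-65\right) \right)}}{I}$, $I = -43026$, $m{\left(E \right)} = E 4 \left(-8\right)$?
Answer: $240977 + 20 \sqrt{183} \approx 2.4125 \cdot 10^{5}$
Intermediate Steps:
$m{\left(E \right)} = - 32 E$ ($m{\left(E \right)} = 4 E \left(-8\right) = - 32 E$)
$j = 0$ ($j = \frac{\left(-32\right) 0 \left(-65\right)}{-43026} = \left(-32\right) 0 \left(- \frac{1}{43026}\right) = 0 \left(- \frac{1}{43026}\right) = 0$)
$H{\left(V \right)} = 1$
$\left(j + \sqrt{73199 + H{\left(-121 \right)}}\right) + 240977 = \left(0 + \sqrt{73199 + 1}\right) + 240977 = \left(0 + \sqrt{73200}\right) + 240977 = \left(0 + 20 \sqrt{183}\right) + 240977 = 20 \sqrt{183} + 240977 = 240977 + 20 \sqrt{183}$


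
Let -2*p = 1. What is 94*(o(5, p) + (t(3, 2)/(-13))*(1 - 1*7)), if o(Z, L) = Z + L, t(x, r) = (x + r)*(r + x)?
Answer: 19599/13 ≈ 1507.6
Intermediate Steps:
t(x, r) = (r + x)² (t(x, r) = (r + x)*(r + x) = (r + x)²)
p = -½ (p = -½*1 = -½ ≈ -0.50000)
o(Z, L) = L + Z
94*(o(5, p) + (t(3, 2)/(-13))*(1 - 1*7)) = 94*((-½ + 5) + ((2 + 3)²/(-13))*(1 - 1*7)) = 94*(9/2 + (5²*(-1/13))*(1 - 7)) = 94*(9/2 + (25*(-1/13))*(-6)) = 94*(9/2 - 25/13*(-6)) = 94*(9/2 + 150/13) = 94*(417/26) = 19599/13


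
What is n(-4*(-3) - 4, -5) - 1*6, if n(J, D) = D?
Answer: -11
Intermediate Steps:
n(-4*(-3) - 4, -5) - 1*6 = -5 - 1*6 = -5 - 6 = -11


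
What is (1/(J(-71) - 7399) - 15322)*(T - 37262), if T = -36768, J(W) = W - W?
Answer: 8392594470370/7399 ≈ 1.1343e+9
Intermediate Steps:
J(W) = 0
(1/(J(-71) - 7399) - 15322)*(T - 37262) = (1/(0 - 7399) - 15322)*(-36768 - 37262) = (1/(-7399) - 15322)*(-74030) = (-1/7399 - 15322)*(-74030) = -113367479/7399*(-74030) = 8392594470370/7399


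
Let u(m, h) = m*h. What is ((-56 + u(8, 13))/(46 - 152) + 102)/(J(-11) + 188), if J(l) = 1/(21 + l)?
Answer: 5980/11077 ≈ 0.53986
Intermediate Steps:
u(m, h) = h*m
((-56 + u(8, 13))/(46 - 152) + 102)/(J(-11) + 188) = ((-56 + 13*8)/(46 - 152) + 102)/(1/(21 - 11) + 188) = ((-56 + 104)/(-106) + 102)/(1/10 + 188) = (48*(-1/106) + 102)/(⅒ + 188) = (-24/53 + 102)/(1881/10) = (5382/53)*(10/1881) = 5980/11077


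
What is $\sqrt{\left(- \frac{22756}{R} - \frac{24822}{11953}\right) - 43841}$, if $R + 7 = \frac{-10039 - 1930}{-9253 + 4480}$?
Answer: $\frac{i \sqrt{636803041076010639869}}{128148113} \approx 196.92 i$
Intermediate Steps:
$R = - \frac{21442}{4773}$ ($R = -7 + \frac{-10039 - 1930}{-9253 + 4480} = -7 - \frac{11969}{-4773} = -7 - - \frac{11969}{4773} = -7 + \frac{11969}{4773} = - \frac{21442}{4773} \approx -4.4924$)
$\sqrt{\left(- \frac{22756}{R} - \frac{24822}{11953}\right) - 43841} = \sqrt{\left(- \frac{22756}{- \frac{21442}{4773}} - \frac{24822}{11953}\right) - 43841} = \sqrt{\left(\left(-22756\right) \left(- \frac{4773}{21442}\right) - \frac{24822}{11953}\right) - 43841} = \sqrt{\left(\frac{54307194}{10721} - \frac{24822}{11953}\right) - 43841} = \sqrt{\frac{648867773220}{128148113} - 43841} = \sqrt{- \frac{4969273648813}{128148113}} = \frac{i \sqrt{636803041076010639869}}{128148113}$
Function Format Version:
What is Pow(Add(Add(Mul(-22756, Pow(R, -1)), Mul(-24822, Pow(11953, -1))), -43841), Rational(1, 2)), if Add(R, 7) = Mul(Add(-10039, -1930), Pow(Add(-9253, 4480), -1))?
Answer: Mul(Rational(1, 128148113), I, Pow(636803041076010639869, Rational(1, 2))) ≈ Mul(196.92, I)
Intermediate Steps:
R = Rational(-21442, 4773) (R = Add(-7, Mul(Add(-10039, -1930), Pow(Add(-9253, 4480), -1))) = Add(-7, Mul(-11969, Pow(-4773, -1))) = Add(-7, Mul(-11969, Rational(-1, 4773))) = Add(-7, Rational(11969, 4773)) = Rational(-21442, 4773) ≈ -4.4924)
Pow(Add(Add(Mul(-22756, Pow(R, -1)), Mul(-24822, Pow(11953, -1))), -43841), Rational(1, 2)) = Pow(Add(Add(Mul(-22756, Pow(Rational(-21442, 4773), -1)), Mul(-24822, Pow(11953, -1))), -43841), Rational(1, 2)) = Pow(Add(Add(Mul(-22756, Rational(-4773, 21442)), Mul(-24822, Rational(1, 11953))), -43841), Rational(1, 2)) = Pow(Add(Add(Rational(54307194, 10721), Rational(-24822, 11953)), -43841), Rational(1, 2)) = Pow(Add(Rational(648867773220, 128148113), -43841), Rational(1, 2)) = Pow(Rational(-4969273648813, 128148113), Rational(1, 2)) = Mul(Rational(1, 128148113), I, Pow(636803041076010639869, Rational(1, 2)))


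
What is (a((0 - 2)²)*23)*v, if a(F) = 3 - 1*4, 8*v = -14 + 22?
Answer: -23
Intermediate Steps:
v = 1 (v = (-14 + 22)/8 = (⅛)*8 = 1)
a(F) = -1 (a(F) = 3 - 4 = -1)
(a((0 - 2)²)*23)*v = -1*23*1 = -23*1 = -23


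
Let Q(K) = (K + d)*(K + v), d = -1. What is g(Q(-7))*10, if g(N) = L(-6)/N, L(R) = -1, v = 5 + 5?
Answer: 5/12 ≈ 0.41667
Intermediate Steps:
v = 10
Q(K) = (-1 + K)*(10 + K) (Q(K) = (K - 1)*(K + 10) = (-1 + K)*(10 + K))
g(N) = -1/N
g(Q(-7))*10 = -1/(-10 + (-7)**2 + 9*(-7))*10 = -1/(-10 + 49 - 63)*10 = -1/(-24)*10 = -1*(-1/24)*10 = (1/24)*10 = 5/12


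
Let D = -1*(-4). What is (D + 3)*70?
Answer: 490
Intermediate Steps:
D = 4
(D + 3)*70 = (4 + 3)*70 = 7*70 = 490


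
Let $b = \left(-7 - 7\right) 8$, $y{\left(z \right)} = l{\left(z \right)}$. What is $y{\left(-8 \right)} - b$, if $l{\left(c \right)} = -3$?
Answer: $109$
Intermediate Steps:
$y{\left(z \right)} = -3$
$b = -112$ ($b = \left(-14\right) 8 = -112$)
$y{\left(-8 \right)} - b = -3 - -112 = -3 + 112 = 109$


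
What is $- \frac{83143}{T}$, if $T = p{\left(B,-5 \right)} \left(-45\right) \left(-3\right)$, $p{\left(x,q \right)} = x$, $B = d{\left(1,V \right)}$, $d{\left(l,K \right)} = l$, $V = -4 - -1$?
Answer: $- \frac{83143}{135} \approx -615.87$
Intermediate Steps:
$V = -3$ ($V = -4 + 1 = -3$)
$B = 1$
$T = 135$ ($T = 1 \left(-45\right) \left(-3\right) = \left(-45\right) \left(-3\right) = 135$)
$- \frac{83143}{T} = - \frac{83143}{135}$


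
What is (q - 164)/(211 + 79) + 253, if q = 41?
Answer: 73247/290 ≈ 252.58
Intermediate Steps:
(q - 164)/(211 + 79) + 253 = (41 - 164)/(211 + 79) + 253 = -123/290 + 253 = 73247/290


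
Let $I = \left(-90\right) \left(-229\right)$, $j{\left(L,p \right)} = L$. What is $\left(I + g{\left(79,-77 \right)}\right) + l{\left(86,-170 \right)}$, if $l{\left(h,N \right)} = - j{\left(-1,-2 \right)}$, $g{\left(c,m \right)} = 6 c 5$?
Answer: $22981$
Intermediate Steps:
$g{\left(c,m \right)} = 30 c$
$l{\left(h,N \right)} = 1$ ($l{\left(h,N \right)} = \left(-1\right) \left(-1\right) = 1$)
$I = 20610$
$\left(I + g{\left(79,-77 \right)}\right) + l{\left(86,-170 \right)} = \left(20610 + 30 \cdot 79\right) + 1 = \left(20610 + 2370\right) + 1 = 22980 + 1 = 22981$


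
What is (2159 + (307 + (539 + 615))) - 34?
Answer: 3586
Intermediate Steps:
(2159 + (307 + (539 + 615))) - 34 = (2159 + (307 + 1154)) - 34 = (2159 + 1461) - 34 = 3620 - 34 = 3586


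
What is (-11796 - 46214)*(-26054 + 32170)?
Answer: -354789160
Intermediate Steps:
(-11796 - 46214)*(-26054 + 32170) = -58010*6116 = -354789160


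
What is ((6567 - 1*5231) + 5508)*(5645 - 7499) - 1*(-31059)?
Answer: -12657717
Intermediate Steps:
((6567 - 1*5231) + 5508)*(5645 - 7499) - 1*(-31059) = ((6567 - 5231) + 5508)*(-1854) + 31059 = (1336 + 5508)*(-1854) + 31059 = 6844*(-1854) + 31059 = -12688776 + 31059 = -12657717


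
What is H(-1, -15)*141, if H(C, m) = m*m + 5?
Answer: 32430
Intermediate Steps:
H(C, m) = 5 + m**2 (H(C, m) = m**2 + 5 = 5 + m**2)
H(-1, -15)*141 = (5 + (-15)**2)*141 = (5 + 225)*141 = 230*141 = 32430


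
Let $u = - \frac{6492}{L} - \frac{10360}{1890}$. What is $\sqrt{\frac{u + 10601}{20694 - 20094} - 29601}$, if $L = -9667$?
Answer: $\frac{i \sqrt{89572696332674282}}{1740060} \approx 172.0 i$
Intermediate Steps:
$u = - \frac{1255432}{261009}$ ($u = - \frac{6492}{-9667} - \frac{10360}{1890} = \left(-6492\right) \left(- \frac{1}{9667}\right) - \frac{148}{27} = \frac{6492}{9667} - \frac{148}{27} = - \frac{1255432}{261009} \approx -4.8099$)
$\sqrt{\frac{u + 10601}{20694 - 20094} - 29601} = \sqrt{\frac{- \frac{1255432}{261009} + 10601}{20694 - 20094} - 29601} = \sqrt{\frac{2765700977}{261009 \cdot 600} - 29601} = \sqrt{\frac{2765700977}{261009} \cdot \frac{1}{600} - 29601} = \sqrt{\frac{2765700977}{156605400} - 29601} = \sqrt{- \frac{4632910744423}{156605400}} = \frac{i \sqrt{89572696332674282}}{1740060}$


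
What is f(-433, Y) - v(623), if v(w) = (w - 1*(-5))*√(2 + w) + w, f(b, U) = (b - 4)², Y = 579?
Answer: 174646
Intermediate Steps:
f(b, U) = (-4 + b)²
v(w) = w + √(2 + w)*(5 + w) (v(w) = (w + 5)*√(2 + w) + w = (5 + w)*√(2 + w) + w = √(2 + w)*(5 + w) + w = w + √(2 + w)*(5 + w))
f(-433, Y) - v(623) = (-4 - 433)² - (623 + 5*√(2 + 623) + 623*√(2 + 623)) = (-437)² - (623 + 5*√625 + 623*√625) = 190969 - (623 + 5*25 + 623*25) = 190969 - (623 + 125 + 15575) = 190969 - 1*16323 = 190969 - 16323 = 174646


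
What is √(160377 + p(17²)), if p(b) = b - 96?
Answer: √160570 ≈ 400.71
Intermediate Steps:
p(b) = -96 + b
√(160377 + p(17²)) = √(160377 + (-96 + 17²)) = √(160377 + (-96 + 289)) = √(160377 + 193) = √160570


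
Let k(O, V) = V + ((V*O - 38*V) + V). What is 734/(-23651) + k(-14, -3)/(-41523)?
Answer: -11341844/327353491 ≈ -0.034647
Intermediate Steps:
k(O, V) = -36*V + O*V (k(O, V) = V + ((O*V - 38*V) + V) = V + ((-38*V + O*V) + V) = V + (-37*V + O*V) = -36*V + O*V)
734/(-23651) + k(-14, -3)/(-41523) = 734/(-23651) - 3*(-36 - 14)/(-41523) = 734*(-1/23651) - 3*(-50)*(-1/41523) = -734/23651 + 150*(-1/41523) = -734/23651 - 50/13841 = -11341844/327353491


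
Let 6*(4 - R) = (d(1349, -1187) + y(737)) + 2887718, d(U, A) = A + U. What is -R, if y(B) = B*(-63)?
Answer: 2841425/6 ≈ 4.7357e+5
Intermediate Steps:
y(B) = -63*B
R = -2841425/6 (R = 4 - (((-1187 + 1349) - 63*737) + 2887718)/6 = 4 - ((162 - 46431) + 2887718)/6 = 4 - (-46269 + 2887718)/6 = 4 - ⅙*2841449 = 4 - 2841449/6 = -2841425/6 ≈ -4.7357e+5)
-R = -1*(-2841425/6) = 2841425/6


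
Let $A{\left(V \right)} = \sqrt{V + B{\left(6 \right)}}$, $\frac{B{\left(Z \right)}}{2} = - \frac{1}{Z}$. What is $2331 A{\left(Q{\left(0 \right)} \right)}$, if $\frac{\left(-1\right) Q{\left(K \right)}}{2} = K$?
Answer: $777 i \sqrt{3} \approx 1345.8 i$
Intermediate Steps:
$Q{\left(K \right)} = - 2 K$
$B{\left(Z \right)} = - \frac{2}{Z}$ ($B{\left(Z \right)} = 2 \left(- \frac{1}{Z}\right) = - \frac{2}{Z}$)
$A{\left(V \right)} = \sqrt{- \frac{1}{3} + V}$ ($A{\left(V \right)} = \sqrt{V - \frac{2}{6}} = \sqrt{V - \frac{1}{3}} = \sqrt{- \frac{1}{3} + V}$)
$2331 A{\left(Q{\left(0 \right)} \right)} = 2331 \frac{\sqrt{-3 + 9 \left(\left(-2\right) 0\right)}}{3} = 2331 \frac{\sqrt{-3 + 9 \cdot 0}}{3} = 2331 \frac{\sqrt{-3 + 0}}{3} = 2331 \frac{\sqrt{-3}}{3} = 2331 \frac{i \sqrt{3}}{3} = 777 i \sqrt{3}$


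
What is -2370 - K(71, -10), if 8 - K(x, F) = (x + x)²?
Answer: 17786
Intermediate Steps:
K(x, F) = 8 - 4*x² (K(x, F) = 8 - (x + x)² = 8 - (2*x)² = 8 - 4*x²)
-2370 - K(71, -10) = -2370 - (8 - 4*71²) = -2370 - (8 - 4*5041) = -2370 - (8 - 20164) = -2370 - 1*(-20156) = -2370 + 20156 = 17786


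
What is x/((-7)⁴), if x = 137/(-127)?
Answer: -137/304927 ≈ -0.00044929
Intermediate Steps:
x = -137/127 (x = -1/127*137 = -137/127 ≈ -1.0787)
x/((-7)⁴) = -137/(127*((-7)⁴)) = -137/127/2401 = -137/127*1/2401 = -137/304927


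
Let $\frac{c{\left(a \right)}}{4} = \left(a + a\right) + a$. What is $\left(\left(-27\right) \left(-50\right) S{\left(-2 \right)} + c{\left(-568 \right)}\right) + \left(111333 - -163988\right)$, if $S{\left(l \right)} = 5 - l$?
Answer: $277955$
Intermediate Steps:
$c{\left(a \right)} = 12 a$ ($c{\left(a \right)} = 4 \left(\left(a + a\right) + a\right) = 4 \left(2 a + a\right) = 4 \cdot 3 a = 12 a$)
$\left(\left(-27\right) \left(-50\right) S{\left(-2 \right)} + c{\left(-568 \right)}\right) + \left(111333 - -163988\right) = \left(\left(-27\right) \left(-50\right) \left(5 - -2\right) + 12 \left(-568\right)\right) + \left(111333 - -163988\right) = \left(1350 \left(5 + 2\right) - 6816\right) + \left(111333 + 163988\right) = \left(1350 \cdot 7 - 6816\right) + 275321 = \left(9450 - 6816\right) + 275321 = 2634 + 275321 = 277955$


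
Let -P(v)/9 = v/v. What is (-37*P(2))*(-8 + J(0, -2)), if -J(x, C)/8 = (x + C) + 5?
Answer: -10656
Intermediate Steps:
J(x, C) = -40 - 8*C - 8*x (J(x, C) = -8*((x + C) + 5) = -8*((C + x) + 5) = -8*(5 + C + x) = -40 - 8*C - 8*x)
P(v) = -9 (P(v) = -9*v/v = -9*1 = -9)
(-37*P(2))*(-8 + J(0, -2)) = (-37*(-9))*(-8 + (-40 - 8*(-2) - 8*0)) = 333*(-8 + (-40 + 16 + 0)) = 333*(-8 - 24) = 333*(-32) = -10656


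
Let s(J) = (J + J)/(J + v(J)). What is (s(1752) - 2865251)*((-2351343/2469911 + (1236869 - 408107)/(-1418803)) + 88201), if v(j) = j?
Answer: -885588297304275471660500/3504317136533 ≈ -2.5271e+11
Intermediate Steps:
s(J) = 1 (s(J) = (J + J)/(J + J) = (2*J)/((2*J)) = (2*J)*(1/(2*J)) = 1)
(s(1752) - 2865251)*((-2351343/2469911 + (1236869 - 408107)/(-1418803)) + 88201) = (1 - 2865251)*((-2351343/2469911 + (1236869 - 408107)/(-1418803)) + 88201) = -2865250*((-2351343*1/2469911 + 828762*(-1/1418803)) + 88201) = -2865250*((-2351343/2469911 - 828762/1418803) + 88201) = -2865250*(-5383060882611/3504317136533 + 88201) = -2865250*309078892698464522/3504317136533 = -885588297304275471660500/3504317136533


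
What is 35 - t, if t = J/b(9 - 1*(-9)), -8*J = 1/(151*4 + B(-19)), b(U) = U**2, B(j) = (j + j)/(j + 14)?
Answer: 277421765/7926336 ≈ 35.000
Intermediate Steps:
B(j) = 2*j/(14 + j) (B(j) = (2*j)/(14 + j) = 2*j/(14 + j))
J = -5/24464 (J = -1/(8*(151*4 + 2*(-19)/(14 - 19))) = -1/(8*(604 + 2*(-19)/(-5))) = -1/(8*(604 + 2*(-19)*(-1/5))) = -1/(8*(604 + 38/5)) = -1/(8*3058/5) = -1/8*5/3058 = -5/24464 ≈ -0.00020438)
t = -5/7926336 (t = -5/(24464*(9 - 1*(-9))**2) = -5/(24464*(9 + 9)**2) = -5/(24464*(18**2)) = -5/24464/324 = -5/24464*1/324 = -5/7926336 ≈ -6.3081e-7)
35 - t = 35 - 1*(-5/7926336) = 35 + 5/7926336 = 277421765/7926336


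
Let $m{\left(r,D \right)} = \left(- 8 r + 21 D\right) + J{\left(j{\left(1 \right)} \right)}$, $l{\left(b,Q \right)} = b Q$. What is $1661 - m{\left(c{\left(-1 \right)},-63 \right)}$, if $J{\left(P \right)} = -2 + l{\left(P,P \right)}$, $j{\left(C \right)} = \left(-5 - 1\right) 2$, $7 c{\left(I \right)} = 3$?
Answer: $\frac{19918}{7} \approx 2845.4$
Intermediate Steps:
$c{\left(I \right)} = \frac{3}{7}$ ($c{\left(I \right)} = \frac{1}{7} \cdot 3 = \frac{3}{7}$)
$l{\left(b,Q \right)} = Q b$
$j{\left(C \right)} = -12$ ($j{\left(C \right)} = \left(-6\right) 2 = -12$)
$J{\left(P \right)} = -2 + P^{2}$ ($J{\left(P \right)} = -2 + P P = -2 + P^{2}$)
$m{\left(r,D \right)} = 142 - 8 r + 21 D$ ($m{\left(r,D \right)} = \left(- 8 r + 21 D\right) - \left(2 - \left(-12\right)^{2}\right) = \left(- 8 r + 21 D\right) + \left(-2 + 144\right) = \left(- 8 r + 21 D\right) + 142 = 142 - 8 r + 21 D$)
$1661 - m{\left(c{\left(-1 \right)},-63 \right)} = 1661 - \left(142 - \frac{24}{7} + 21 \left(-63\right)\right) = 1661 - \left(142 - \frac{24}{7} - 1323\right) = 1661 - - \frac{8291}{7} = 1661 + \frac{8291}{7} = \frac{19918}{7}$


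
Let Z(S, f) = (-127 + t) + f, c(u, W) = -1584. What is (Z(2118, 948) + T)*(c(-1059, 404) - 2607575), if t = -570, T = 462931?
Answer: -1208515483938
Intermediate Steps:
Z(S, f) = -697 + f (Z(S, f) = (-127 - 570) + f = -697 + f)
(Z(2118, 948) + T)*(c(-1059, 404) - 2607575) = ((-697 + 948) + 462931)*(-1584 - 2607575) = (251 + 462931)*(-2609159) = 463182*(-2609159) = -1208515483938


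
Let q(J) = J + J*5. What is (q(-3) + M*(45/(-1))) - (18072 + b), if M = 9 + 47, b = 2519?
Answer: -23129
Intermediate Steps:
q(J) = 6*J (q(J) = J + 5*J = 6*J)
M = 56
(q(-3) + M*(45/(-1))) - (18072 + b) = (6*(-3) + 56*(45/(-1))) - (18072 + 2519) = (-18 + 56*(45*(-1))) - 1*20591 = (-18 + 56*(-45)) - 20591 = (-18 - 2520) - 20591 = -2538 - 20591 = -23129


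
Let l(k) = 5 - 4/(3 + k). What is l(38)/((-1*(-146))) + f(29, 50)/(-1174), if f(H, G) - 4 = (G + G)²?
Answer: -29823985/3513782 ≈ -8.4877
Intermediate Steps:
f(H, G) = 4 + 4*G² (f(H, G) = 4 + (G + G)² = 4 + (2*G)² = 4 + 4*G²)
l(38)/((-1*(-146))) + f(29, 50)/(-1174) = ((11 + 5*38)/(3 + 38))/((-1*(-146))) + (4 + 4*50²)/(-1174) = ((11 + 190)/41)/146 + (4 + 4*2500)*(-1/1174) = ((1/41)*201)*(1/146) + (4 + 10000)*(-1/1174) = (201/41)*(1/146) + 10004*(-1/1174) = 201/5986 - 5002/587 = -29823985/3513782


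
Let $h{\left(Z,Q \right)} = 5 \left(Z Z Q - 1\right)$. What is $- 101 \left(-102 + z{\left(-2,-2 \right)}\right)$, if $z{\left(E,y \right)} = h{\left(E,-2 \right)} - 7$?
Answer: $15554$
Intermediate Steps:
$h{\left(Z,Q \right)} = -5 + 5 Q Z^{2}$ ($h{\left(Z,Q \right)} = 5 \left(Z^{2} Q - 1\right) = 5 \left(Q Z^{2} - 1\right) = 5 \left(-1 + Q Z^{2}\right) = -5 + 5 Q Z^{2}$)
$z{\left(E,y \right)} = -12 - 10 E^{2}$ ($z{\left(E,y \right)} = \left(-5 + 5 \left(-2\right) E^{2}\right) - 7 = \left(-5 - 10 E^{2}\right) - 7 = -12 - 10 E^{2}$)
$- 101 \left(-102 + z{\left(-2,-2 \right)}\right) = - 101 \left(-102 - \left(12 + 10 \left(-2\right)^{2}\right)\right) = - 101 \left(-102 - 52\right) = \left(-101\right) \left(-154\right) = 15554$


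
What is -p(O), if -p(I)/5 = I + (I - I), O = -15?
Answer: -75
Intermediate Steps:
p(I) = -5*I (p(I) = -5*(I + (I - I)) = -5*(I + 0) = -5*I)
-p(O) = -(-5)*(-15) = -1*75 = -75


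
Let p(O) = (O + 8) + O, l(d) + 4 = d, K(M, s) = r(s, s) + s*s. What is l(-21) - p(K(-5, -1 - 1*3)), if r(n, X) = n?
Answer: -57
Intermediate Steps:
K(M, s) = s + s² (K(M, s) = s + s*s = s + s²)
l(d) = -4 + d
p(O) = 8 + 2*O (p(O) = (8 + O) + O = 8 + 2*O)
l(-21) - p(K(-5, -1 - 1*3)) = (-4 - 21) - (8 + 2*((-1 - 1*3)*(1 + (-1 - 1*3)))) = -25 - (8 + 2*((-1 - 3)*(1 + (-1 - 3)))) = -25 - (8 + 2*(-4*(1 - 4))) = -25 - (8 + 2*(-4*(-3))) = -25 - (8 + 2*12) = -25 - (8 + 24) = -25 - 1*32 = -25 - 32 = -57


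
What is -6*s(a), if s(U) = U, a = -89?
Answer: 534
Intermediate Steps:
-6*s(a) = -6*(-89) = 534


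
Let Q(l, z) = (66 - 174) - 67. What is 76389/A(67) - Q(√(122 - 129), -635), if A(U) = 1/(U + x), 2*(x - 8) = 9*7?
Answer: 16271207/2 ≈ 8.1356e+6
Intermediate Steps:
x = 79/2 (x = 8 + (9*7)/2 = 8 + (½)*63 = 8 + 63/2 = 79/2 ≈ 39.500)
Q(l, z) = -175 (Q(l, z) = -108 - 67 = -175)
A(U) = 1/(79/2 + U) (A(U) = 1/(U + 79/2) = 1/(79/2 + U))
76389/A(67) - Q(√(122 - 129), -635) = 76389/((2/(79 + 2*67))) - 1*(-175) = 76389/((2/(79 + 134))) + 175 = 76389/((2/213)) + 175 = 76389/((2*(1/213))) + 175 = 76389/(2/213) + 175 = 76389*(213/2) + 175 = 16270857/2 + 175 = 16271207/2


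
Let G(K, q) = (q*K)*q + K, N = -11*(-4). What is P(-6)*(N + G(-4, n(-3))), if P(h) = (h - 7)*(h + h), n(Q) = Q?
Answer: 624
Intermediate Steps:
N = 44
P(h) = 2*h*(-7 + h) (P(h) = (-7 + h)*(2*h) = 2*h*(-7 + h))
G(K, q) = K + K*q**2 (G(K, q) = (K*q)*q + K = K*q**2 + K = K + K*q**2)
P(-6)*(N + G(-4, n(-3))) = (2*(-6)*(-7 - 6))*(44 - 4*(1 + (-3)**2)) = (2*(-6)*(-13))*(44 - 4*(1 + 9)) = 156*(44 - 4*10) = 156*(44 - 40) = 156*4 = 624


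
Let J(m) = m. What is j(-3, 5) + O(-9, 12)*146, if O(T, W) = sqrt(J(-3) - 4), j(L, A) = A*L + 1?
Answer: -14 + 146*I*sqrt(7) ≈ -14.0 + 386.28*I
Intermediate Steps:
j(L, A) = 1 + A*L
O(T, W) = I*sqrt(7) (O(T, W) = sqrt(-3 - 4) = sqrt(-7) = I*sqrt(7))
j(-3, 5) + O(-9, 12)*146 = (1 + 5*(-3)) + (I*sqrt(7))*146 = (1 - 15) + 146*I*sqrt(7) = -14 + 146*I*sqrt(7)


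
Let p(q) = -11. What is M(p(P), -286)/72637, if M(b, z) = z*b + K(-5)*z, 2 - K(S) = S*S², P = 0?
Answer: -33176/72637 ≈ -0.45674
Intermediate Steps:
K(S) = 2 - S³ (K(S) = 2 - S*S² = 2 - S³)
M(b, z) = 127*z + b*z (M(b, z) = z*b + (2 - 1*(-5)³)*z = b*z + (2 - 1*(-125))*z = b*z + (2 + 125)*z = b*z + 127*z = 127*z + b*z)
M(p(P), -286)/72637 = -286*(127 - 11)/72637 = -286*116*(1/72637) = -33176*1/72637 = -33176/72637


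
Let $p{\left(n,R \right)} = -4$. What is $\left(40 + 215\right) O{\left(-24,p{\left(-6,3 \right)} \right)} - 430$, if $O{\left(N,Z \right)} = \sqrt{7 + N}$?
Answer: $-430 + 255 i \sqrt{17} \approx -430.0 + 1051.4 i$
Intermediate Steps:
$\left(40 + 215\right) O{\left(-24,p{\left(-6,3 \right)} \right)} - 430 = \left(40 + 215\right) \sqrt{7 - 24} - 430 = 255 \sqrt{-17} - 430 = 255 i \sqrt{17} - 430 = -430 + 255 i \sqrt{17}$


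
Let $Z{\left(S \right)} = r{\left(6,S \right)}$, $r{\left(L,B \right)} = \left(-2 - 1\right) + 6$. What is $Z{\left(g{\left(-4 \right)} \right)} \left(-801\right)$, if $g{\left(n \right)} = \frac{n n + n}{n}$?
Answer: $-2403$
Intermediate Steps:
$g{\left(n \right)} = \frac{n + n^{2}}{n}$ ($g{\left(n \right)} = \frac{n^{2} + n}{n} = \frac{n + n^{2}}{n}$)
$r{\left(L,B \right)} = 3$ ($r{\left(L,B \right)} = -3 + 6 = 3$)
$Z{\left(S \right)} = 3$
$Z{\left(g{\left(-4 \right)} \right)} \left(-801\right) = 3 \left(-801\right) = -2403$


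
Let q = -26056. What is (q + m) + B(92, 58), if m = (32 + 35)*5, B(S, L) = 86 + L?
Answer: -25577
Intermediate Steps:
m = 335 (m = 67*5 = 335)
(q + m) + B(92, 58) = (-26056 + 335) + (86 + 58) = -25721 + 144 = -25577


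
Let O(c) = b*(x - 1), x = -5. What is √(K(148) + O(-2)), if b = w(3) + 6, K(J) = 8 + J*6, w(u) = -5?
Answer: √890 ≈ 29.833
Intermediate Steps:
K(J) = 8 + 6*J
b = 1 (b = -5 + 6 = 1)
O(c) = -6 (O(c) = 1*(-5 - 1) = 1*(-6) = -6)
√(K(148) + O(-2)) = √((8 + 6*148) - 6) = √((8 + 888) - 6) = √(896 - 6) = √890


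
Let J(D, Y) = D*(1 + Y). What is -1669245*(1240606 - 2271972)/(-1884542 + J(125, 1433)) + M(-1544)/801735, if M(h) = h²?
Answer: -690132473016801569/683596140810 ≈ -1.0096e+6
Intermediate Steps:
-1669245*(1240606 - 2271972)/(-1884542 + J(125, 1433)) + M(-1544)/801735 = -1669245*(1240606 - 2271972)/(-1884542 + 125*(1 + 1433)) + (-1544)²/801735 = -1669245*(-1031366/(-1884542 + 125*1434)) + 2383936*(1/801735) = -1669245*(-1031366/(-1884542 + 179250)) + 2383936/801735 = -1669245/((-1705292*(-1/1031366))) + 2383936/801735 = -1669245/852646/515683 + 2383936/801735 = -1669245*515683/852646 + 2383936/801735 = -860801269335/852646 + 2383936/801735 = -690132473016801569/683596140810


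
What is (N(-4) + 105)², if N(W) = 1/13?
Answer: 1865956/169 ≈ 11041.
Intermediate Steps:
N(W) = 1/13
(N(-4) + 105)² = (1/13 + 105)² = (1366/13)² = 1865956/169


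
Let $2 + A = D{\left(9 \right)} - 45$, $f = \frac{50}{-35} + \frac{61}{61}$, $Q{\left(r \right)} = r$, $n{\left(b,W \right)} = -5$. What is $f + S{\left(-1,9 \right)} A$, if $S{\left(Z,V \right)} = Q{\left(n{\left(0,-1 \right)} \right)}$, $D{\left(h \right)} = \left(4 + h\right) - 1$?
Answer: $\frac{1222}{7} \approx 174.57$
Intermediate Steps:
$D{\left(h \right)} = 3 + h$
$S{\left(Z,V \right)} = -5$
$f = - \frac{3}{7}$ ($f = 50 \left(- \frac{1}{35}\right) + 61 \cdot \frac{1}{61} = - \frac{10}{7} + 1 = - \frac{3}{7} \approx -0.42857$)
$A = -35$ ($A = -2 + \left(\left(3 + 9\right) - 45\right) = -2 + \left(12 - 45\right) = -2 - 33 = -35$)
$f + S{\left(-1,9 \right)} A = - \frac{3}{7} - -175 = - \frac{3}{7} + 175 = \frac{1222}{7}$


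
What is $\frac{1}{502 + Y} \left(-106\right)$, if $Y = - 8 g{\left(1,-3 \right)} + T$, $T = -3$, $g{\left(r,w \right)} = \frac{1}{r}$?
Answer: $- \frac{106}{491} \approx -0.21589$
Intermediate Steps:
$Y = -11$ ($Y = - \frac{8}{1} - 3 = \left(-8\right) 1 - 3 = -8 - 3 = -11$)
$\frac{1}{502 + Y} \left(-106\right) = \frac{1}{502 - 11} \left(-106\right) = \frac{1}{491} \left(-106\right) = - \frac{106}{491}$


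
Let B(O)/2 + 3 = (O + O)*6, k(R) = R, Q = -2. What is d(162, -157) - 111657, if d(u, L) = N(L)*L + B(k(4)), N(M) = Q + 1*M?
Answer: -86604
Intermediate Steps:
N(M) = -2 + M (N(M) = -2 + 1*M = -2 + M)
B(O) = -6 + 24*O (B(O) = -6 + 2*((O + O)*6) = -6 + 2*((2*O)*6) = -6 + 2*(12*O) = -6 + 24*O)
d(u, L) = 90 + L*(-2 + L) (d(u, L) = (-2 + L)*L + (-6 + 24*4) = L*(-2 + L) + (-6 + 96) = L*(-2 + L) + 90 = 90 + L*(-2 + L))
d(162, -157) - 111657 = (90 - 157*(-2 - 157)) - 111657 = (90 - 157*(-159)) - 111657 = (90 + 24963) - 111657 = 25053 - 111657 = -86604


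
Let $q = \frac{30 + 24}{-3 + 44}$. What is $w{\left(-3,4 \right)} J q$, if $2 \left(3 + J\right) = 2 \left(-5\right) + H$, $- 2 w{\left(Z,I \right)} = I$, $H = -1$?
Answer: $\frac{918}{41} \approx 22.39$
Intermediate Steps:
$w{\left(Z,I \right)} = - \frac{I}{2}$
$J = - \frac{17}{2}$ ($J = -3 + \frac{2 \left(-5\right) - 1}{2} = -3 + \frac{-10 - 1}{2} = -3 + \frac{1}{2} \left(-11\right) = -3 - \frac{11}{2} = - \frac{17}{2} \approx -8.5$)
$q = \frac{54}{41} \approx 1.3171$
$w{\left(-3,4 \right)} J q = \left(- \frac{1}{2}\right) 4 \left(- \frac{17}{2}\right) \frac{54}{41} = \left(-2\right) \left(- \frac{17}{2}\right) \frac{54}{41} = 17 \cdot \frac{54}{41} = \frac{918}{41}$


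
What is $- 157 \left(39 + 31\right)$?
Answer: $-10990$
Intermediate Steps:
$- 157 \left(39 + 31\right) = \left(-157\right) 70 = -10990$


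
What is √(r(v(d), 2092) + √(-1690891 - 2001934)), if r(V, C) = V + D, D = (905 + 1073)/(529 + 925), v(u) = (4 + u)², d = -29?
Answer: √(331049628 + 2642645*I*√147713)/727 ≈ 36.384 + 26.408*I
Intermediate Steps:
D = 989/727 (D = 1978/1454 = 1978*(1/1454) = 989/727 ≈ 1.3604)
r(V, C) = 989/727 + V (r(V, C) = V + 989/727 = 989/727 + V)
√(r(v(d), 2092) + √(-1690891 - 2001934)) = √((989/727 + (4 - 29)²) + √(-1690891 - 2001934)) = √((989/727 + (-25)²) + √(-3692825)) = √((989/727 + 625) + 5*I*√147713) = √(455364/727 + 5*I*√147713)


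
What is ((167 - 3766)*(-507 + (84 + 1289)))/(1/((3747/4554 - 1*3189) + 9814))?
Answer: -15674053727633/759 ≈ -2.0651e+10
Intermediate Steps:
((167 - 3766)*(-507 + (84 + 1289)))/(1/((3747/4554 - 1*3189) + 9814)) = (-3599*(-507 + 1373))/(1/((3747*(1/4554) - 3189) + 9814)) = (-3599*866)/(1/((1249/1518 - 3189) + 9814)) = -3116734/(1/(-4839653/1518 + 9814)) = -3116734/(1/(10057999/1518)) = -3116734/1518/10057999 = -3116734*10057999/1518 = -15674053727633/759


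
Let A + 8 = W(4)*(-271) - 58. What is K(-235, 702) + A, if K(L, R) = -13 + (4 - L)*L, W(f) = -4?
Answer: -55160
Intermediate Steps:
A = 1018 (A = -8 + (-4*(-271) - 58) = -8 + (1084 - 58) = -8 + 1026 = 1018)
K(L, R) = -13 + L*(4 - L)
K(-235, 702) + A = (-13 - 1*(-235)² + 4*(-235)) + 1018 = (-13 - 1*55225 - 940) + 1018 = (-13 - 55225 - 940) + 1018 = -56178 + 1018 = -55160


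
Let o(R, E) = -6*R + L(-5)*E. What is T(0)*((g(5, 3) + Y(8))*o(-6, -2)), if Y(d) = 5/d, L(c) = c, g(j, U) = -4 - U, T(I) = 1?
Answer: -1173/4 ≈ -293.25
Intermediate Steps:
o(R, E) = -6*R - 5*E
T(0)*((g(5, 3) + Y(8))*o(-6, -2)) = 1*(((-4 - 1*3) + 5/8)*(-6*(-6) - 5*(-2))) = 1*(((-4 - 3) + 5*(⅛))*(36 + 10)) = 1*((-7 + 5/8)*46) = 1*(-51/8*46) = 1*(-1173/4) = -1173/4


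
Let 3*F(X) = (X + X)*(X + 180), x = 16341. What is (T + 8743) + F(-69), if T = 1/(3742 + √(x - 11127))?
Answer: 25454182846/6998675 - √5214/13997350 ≈ 3637.0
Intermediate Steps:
T = 1/(3742 + √5214) (T = 1/(3742 + √(16341 - 11127)) = 1/(3742 + √5214) ≈ 0.00026218)
F(X) = 2*X*(180 + X)/3 (F(X) = ((X + X)*(X + 180))/3 = ((2*X)*(180 + X))/3 = (2*X*(180 + X))/3 = 2*X*(180 + X)/3)
(T + 8743) + F(-69) = ((1871/6998675 - √5214/13997350) + 8743) + (⅔)*(-69)*(180 - 69) = (61189417396/6998675 - √5214/13997350) + (⅔)*(-69)*111 = (61189417396/6998675 - √5214/13997350) - 5106 = 25454182846/6998675 - √5214/13997350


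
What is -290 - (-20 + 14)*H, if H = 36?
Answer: -74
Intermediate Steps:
-290 - (-20 + 14)*H = -290 - (-20 + 14)*36 = -290 - (-6)*36 = -290 - 1*(-216) = -290 + 216 = -74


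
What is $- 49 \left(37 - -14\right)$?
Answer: $-2499$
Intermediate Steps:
$- 49 \left(37 - -14\right) = - 49 \left(37 + 14\right) = \left(-49\right) 51 = -2499$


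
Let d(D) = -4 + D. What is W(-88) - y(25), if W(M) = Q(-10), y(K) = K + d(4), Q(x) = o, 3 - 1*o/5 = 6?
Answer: -40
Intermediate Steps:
o = -15 (o = 15 - 5*6 = 15 - 30 = -15)
Q(x) = -15
y(K) = K (y(K) = K + (-4 + 4) = K + 0 = K)
W(M) = -15
W(-88) - y(25) = -15 - 1*25 = -15 - 25 = -40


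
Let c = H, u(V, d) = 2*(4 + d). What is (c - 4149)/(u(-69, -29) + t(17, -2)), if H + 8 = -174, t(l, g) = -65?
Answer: 4331/115 ≈ 37.661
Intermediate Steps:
u(V, d) = 8 + 2*d
H = -182 (H = -8 - 174 = -182)
c = -182
(c - 4149)/(u(-69, -29) + t(17, -2)) = (-182 - 4149)/((8 + 2*(-29)) - 65) = -4331/((8 - 58) - 65) = -4331/(-50 - 65) = -4331/(-115) = -4331*(-1/115) = 4331/115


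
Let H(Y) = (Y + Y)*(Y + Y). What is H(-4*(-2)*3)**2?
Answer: 5308416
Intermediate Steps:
H(Y) = 4*Y**2 (H(Y) = (2*Y)*(2*Y) = 4*Y**2)
H(-4*(-2)*3)**2 = (4*(-4*(-2)*3)**2)**2 = (4*(8*3)**2)**2 = (4*24**2)**2 = (4*576)**2 = 2304**2 = 5308416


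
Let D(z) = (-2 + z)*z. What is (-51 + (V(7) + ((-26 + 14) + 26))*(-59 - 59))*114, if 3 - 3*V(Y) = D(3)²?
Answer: -167238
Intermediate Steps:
D(z) = z*(-2 + z)
V(Y) = -2 (V(Y) = 1 - 9*(-2 + 3)²/3 = 1 - (3*1)²/3 = 1 - ⅓*3² = 1 - ⅓*9 = 1 - 3 = -2)
(-51 + (V(7) + ((-26 + 14) + 26))*(-59 - 59))*114 = (-51 + (-2 + ((-26 + 14) + 26))*(-59 - 59))*114 = (-51 + (-2 + (-12 + 26))*(-118))*114 = (-51 + (-2 + 14)*(-118))*114 = (-51 + 12*(-118))*114 = (-51 - 1416)*114 = -1467*114 = -167238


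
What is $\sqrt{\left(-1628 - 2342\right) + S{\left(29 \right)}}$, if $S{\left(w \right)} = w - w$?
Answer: $i \sqrt{3970} \approx 63.008 i$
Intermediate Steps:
$S{\left(w \right)} = 0$
$\sqrt{\left(-1628 - 2342\right) + S{\left(29 \right)}} = \sqrt{\left(-1628 - 2342\right) + 0} = \sqrt{-3970 + 0} = \sqrt{-3970} = i \sqrt{3970}$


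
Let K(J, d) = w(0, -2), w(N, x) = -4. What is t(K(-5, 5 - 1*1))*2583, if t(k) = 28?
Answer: 72324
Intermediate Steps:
K(J, d) = -4
t(K(-5, 5 - 1*1))*2583 = 28*2583 = 72324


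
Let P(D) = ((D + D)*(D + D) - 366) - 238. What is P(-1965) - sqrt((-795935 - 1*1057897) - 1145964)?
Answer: 15444296 - 2*I*sqrt(749949) ≈ 1.5444e+7 - 1732.0*I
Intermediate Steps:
P(D) = -604 + 4*D**2 (P(D) = ((2*D)*(2*D) - 366) - 238 = (4*D**2 - 366) - 238 = (-366 + 4*D**2) - 238 = -604 + 4*D**2)
P(-1965) - sqrt((-795935 - 1*1057897) - 1145964) = (-604 + 4*(-1965)**2) - sqrt((-795935 - 1*1057897) - 1145964) = (-604 + 4*3861225) - sqrt((-795935 - 1057897) - 1145964) = (-604 + 15444900) - sqrt(-1853832 - 1145964) = 15444296 - sqrt(-2999796) = 15444296 - 2*I*sqrt(749949)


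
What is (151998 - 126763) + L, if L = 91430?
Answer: 116665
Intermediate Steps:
(151998 - 126763) + L = (151998 - 126763) + 91430 = 25235 + 91430 = 116665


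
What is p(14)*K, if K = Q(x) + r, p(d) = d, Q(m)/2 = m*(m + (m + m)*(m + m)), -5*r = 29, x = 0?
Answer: -406/5 ≈ -81.200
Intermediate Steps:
r = -29/5 (r = -⅕*29 = -29/5 ≈ -5.8000)
Q(m) = 2*m*(m + 4*m²) (Q(m) = 2*(m*(m + (m + m)*(m + m))) = 2*(m*(m + (2*m)*(2*m))) = 2*(m*(m + 4*m²)) = 2*m*(m + 4*m²))
K = -29/5 (K = 0²*(2 + 8*0) - 29/5 = 0*(2 + 0) - 29/5 = 0*2 - 29/5 = 0 - 29/5 = -29/5 ≈ -5.8000)
p(14)*K = 14*(-29/5) = -406/5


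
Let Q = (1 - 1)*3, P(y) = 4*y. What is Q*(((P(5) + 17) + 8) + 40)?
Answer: 0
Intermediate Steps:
Q = 0 (Q = 0*3 = 0)
Q*(((P(5) + 17) + 8) + 40) = 0*(((4*5 + 17) + 8) + 40) = 0*(((20 + 17) + 8) + 40) = 0*((37 + 8) + 40) = 0*(45 + 40) = 0*85 = 0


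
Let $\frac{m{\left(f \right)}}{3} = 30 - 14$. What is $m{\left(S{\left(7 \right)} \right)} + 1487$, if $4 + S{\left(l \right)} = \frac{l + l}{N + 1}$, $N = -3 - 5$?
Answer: $1535$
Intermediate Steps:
$N = -8$ ($N = -3 - 5 = -8$)
$S{\left(l \right)} = -4 - \frac{2 l}{7}$ ($S{\left(l \right)} = -4 + \frac{l + l}{-8 + 1} = -4 + \frac{2 l}{-7} = -4 + 2 l \left(- \frac{1}{7}\right) = -4 - \frac{2 l}{7}$)
$m{\left(f \right)} = 48$ ($m{\left(f \right)} = 3 \left(30 - 14\right) = 3 \cdot 16 = 48$)
$m{\left(S{\left(7 \right)} \right)} + 1487 = 48 + 1487 = 1535$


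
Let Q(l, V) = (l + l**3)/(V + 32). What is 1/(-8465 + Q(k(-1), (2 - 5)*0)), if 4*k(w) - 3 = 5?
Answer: -16/135435 ≈ -0.00011814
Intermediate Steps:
k(w) = 2 (k(w) = 3/4 + (1/4)*5 = 3/4 + 5/4 = 2)
Q(l, V) = (l + l**3)/(32 + V)
1/(-8465 + Q(k(-1), (2 - 5)*0)) = 1/(-8465 + (2 + 2**3)/(32 + (2 - 5)*0)) = 1/(-8465 + (2 + 8)/(32 - 3*0)) = 1/(-8465 + 10/(32 + 0)) = 1/(-8465 + 10/32) = 1/(-8465 + (1/32)*10) = 1/(-8465 + 5/16) = 1/(-135435/16) = -16/135435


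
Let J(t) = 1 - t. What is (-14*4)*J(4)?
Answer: 168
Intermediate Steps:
(-14*4)*J(4) = (-14*4)*(1 - 1*4) = -56*(1 - 4) = -56*(-3) = 168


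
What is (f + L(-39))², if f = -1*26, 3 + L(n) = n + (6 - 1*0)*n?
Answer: 91204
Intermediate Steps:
L(n) = -3 + 7*n (L(n) = -3 + (n + (6 - 1*0)*n) = -3 + (n + (6 + 0)*n) = -3 + (n + 6*n) = -3 + 7*n)
f = -26
(f + L(-39))² = (-26 + (-3 + 7*(-39)))² = (-26 + (-3 - 273))² = (-26 - 276)² = (-302)² = 91204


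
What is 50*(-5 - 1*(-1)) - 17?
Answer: -217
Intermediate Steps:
50*(-5 - 1*(-1)) - 17 = 50*(-5 + 1) - 17 = 50*(-4) - 17 = -200 - 17 = -217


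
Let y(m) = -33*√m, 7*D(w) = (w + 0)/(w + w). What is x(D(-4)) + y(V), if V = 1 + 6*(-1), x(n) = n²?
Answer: 1/196 - 33*I*√5 ≈ 0.005102 - 73.79*I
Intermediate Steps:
D(w) = 1/14 (D(w) = ((w + 0)/(w + w))/7 = (w/((2*w)))/7 = (w*(1/(2*w)))/7 = (⅐)*(½) = 1/14)
V = -5 (V = 1 - 6 = -5)
x(D(-4)) + y(V) = (1/14)² - 33*I*√5 = 1/196 - 33*I*√5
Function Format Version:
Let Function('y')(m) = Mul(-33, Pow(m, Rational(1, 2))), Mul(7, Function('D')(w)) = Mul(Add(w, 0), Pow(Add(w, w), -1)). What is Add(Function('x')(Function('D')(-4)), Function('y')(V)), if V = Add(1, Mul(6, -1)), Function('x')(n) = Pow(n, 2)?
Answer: Add(Rational(1, 196), Mul(-33, I, Pow(5, Rational(1, 2)))) ≈ Add(0.0051020, Mul(-73.790, I))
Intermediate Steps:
Function('D')(w) = Rational(1, 14) (Function('D')(w) = Mul(Rational(1, 7), Mul(Add(w, 0), Pow(Add(w, w), -1))) = Mul(Rational(1, 7), Mul(w, Pow(Mul(2, w), -1))) = Mul(Rational(1, 7), Mul(w, Mul(Rational(1, 2), Pow(w, -1)))) = Mul(Rational(1, 7), Rational(1, 2)) = Rational(1, 14))
V = -5 (V = Add(1, -6) = -5)
Add(Function('x')(Function('D')(-4)), Function('y')(V)) = Add(Pow(Rational(1, 14), 2), Mul(-33, Pow(-5, Rational(1, 2)))) = Add(Rational(1, 196), Mul(-33, Mul(I, Pow(5, Rational(1, 2))))) = Add(Rational(1, 196), Mul(-33, I, Pow(5, Rational(1, 2))))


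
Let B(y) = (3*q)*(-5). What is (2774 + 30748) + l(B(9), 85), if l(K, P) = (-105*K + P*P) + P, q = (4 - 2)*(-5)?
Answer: 25082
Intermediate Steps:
q = -10 (q = 2*(-5) = -10)
B(y) = 150 (B(y) = (3*(-10))*(-5) = -30*(-5) = 150)
l(K, P) = P + P**2 - 105*K (l(K, P) = (-105*K + P**2) + P = (P**2 - 105*K) + P = P + P**2 - 105*K)
(2774 + 30748) + l(B(9), 85) = (2774 + 30748) + (85 + 85**2 - 105*150) = 33522 + (85 + 7225 - 15750) = 33522 - 8440 = 25082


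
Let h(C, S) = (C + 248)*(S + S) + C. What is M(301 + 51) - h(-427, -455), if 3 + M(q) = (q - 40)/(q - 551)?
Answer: -32331046/199 ≈ -1.6247e+5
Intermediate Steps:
h(C, S) = C + 2*S*(248 + C) (h(C, S) = (248 + C)*(2*S) + C = 2*S*(248 + C) + C = C + 2*S*(248 + C))
M(q) = -3 + (-40 + q)/(-551 + q) (M(q) = -3 + (q - 40)/(q - 551) = -3 + (-40 + q)/(-551 + q))
M(301 + 51) - h(-427, -455) = (1613 - 2*(301 + 51))/(-551 + (301 + 51)) - (-427 + 496*(-455) + 2*(-427)*(-455)) = (1613 - 2*352)/(-551 + 352) - (-427 - 225680 + 388570) = (1613 - 704)/(-199) - 1*162463 = -1/199*909 - 162463 = -909/199 - 162463 = -32331046/199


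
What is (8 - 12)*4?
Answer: -16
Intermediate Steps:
(8 - 12)*4 = -4*4 = -16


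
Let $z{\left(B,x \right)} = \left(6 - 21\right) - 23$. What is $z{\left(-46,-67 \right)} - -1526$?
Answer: $1488$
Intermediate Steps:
$z{\left(B,x \right)} = -38$ ($z{\left(B,x \right)} = -15 - 23 = -38$)
$z{\left(-46,-67 \right)} - -1526 = -38 - -1526 = -38 + 1526 = 1488$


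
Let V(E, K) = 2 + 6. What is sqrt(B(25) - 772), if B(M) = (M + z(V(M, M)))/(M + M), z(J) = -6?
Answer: I*sqrt(77162)/10 ≈ 27.778*I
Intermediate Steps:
V(E, K) = 8
B(M) = (-6 + M)/(2*M) (B(M) = (M - 6)/(M + M) = (-6 + M)/((2*M)) = (-6 + M)*(1/(2*M)) = (-6 + M)/(2*M))
sqrt(B(25) - 772) = sqrt((1/2)*(-6 + 25)/25 - 772) = sqrt((1/2)*(1/25)*19 - 772) = sqrt(19/50 - 772) = sqrt(-38581/50) = I*sqrt(77162)/10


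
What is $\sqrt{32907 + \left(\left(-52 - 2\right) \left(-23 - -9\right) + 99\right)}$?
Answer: $\sqrt{33762} \approx 183.74$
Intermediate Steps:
$\sqrt{32907 + \left(\left(-52 - 2\right) \left(-23 - -9\right) + 99\right)} = \sqrt{32907 + \left(\left(-52 - 2\right) \left(-23 + 9\right) + 99\right)} = \sqrt{32907 + \left(\left(-54\right) \left(-14\right) + 99\right)} = \sqrt{32907 + \left(756 + 99\right)} = \sqrt{32907 + 855} = \sqrt{33762}$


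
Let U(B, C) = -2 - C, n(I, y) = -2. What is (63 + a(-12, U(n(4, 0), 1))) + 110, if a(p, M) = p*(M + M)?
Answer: 245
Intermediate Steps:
a(p, M) = 2*M*p (a(p, M) = p*(2*M) = 2*M*p)
(63 + a(-12, U(n(4, 0), 1))) + 110 = (63 + 2*(-2 - 1*1)*(-12)) + 110 = (63 + 2*(-2 - 1)*(-12)) + 110 = (63 + 2*(-3)*(-12)) + 110 = (63 + 72) + 110 = 135 + 110 = 245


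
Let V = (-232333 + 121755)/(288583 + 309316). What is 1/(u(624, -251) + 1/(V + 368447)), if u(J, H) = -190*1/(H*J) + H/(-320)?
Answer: 15334810968817600/12046886576761961 ≈ 1.2729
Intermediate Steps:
u(J, H) = -H/320 - 190/(H*J) (u(J, H) = -190*1/(H*J) + H*(-1/320) = -190/(H*J) - H/320 = -H/320 - 190/(H*J))
V = -110578/597899 ≈ -0.18494
1/(u(624, -251) + 1/(V + 368447)) = 1/((-1/320*(-251) - 190/(-251*624)) + 1/(-110578/597899 + 368447)) = 1/((251/320 - 190*(-1/251)*1/624) + 1/(220293982275/597899)) = 1/((251/320 + 95/78312) + 597899/220293982275) = 1/(2460839/3132480 + 597899/220293982275) = 1/(12046886576761961/15334810968817600) = 15334810968817600/12046886576761961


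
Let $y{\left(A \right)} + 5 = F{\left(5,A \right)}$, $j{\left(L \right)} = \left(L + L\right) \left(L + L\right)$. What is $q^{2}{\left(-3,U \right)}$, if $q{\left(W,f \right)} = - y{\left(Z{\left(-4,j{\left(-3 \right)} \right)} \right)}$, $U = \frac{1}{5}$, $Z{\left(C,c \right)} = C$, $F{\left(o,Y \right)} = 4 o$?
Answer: $225$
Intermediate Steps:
$j{\left(L \right)} = 4 L^{2}$ ($j{\left(L \right)} = 2 L 2 L = 4 L^{2}$)
$U = \frac{1}{5} \approx 0.2$
$y{\left(A \right)} = 15$ ($y{\left(A \right)} = -5 + 4 \cdot 5 = -5 + 20 = 15$)
$q{\left(W,f \right)} = -15$ ($q{\left(W,f \right)} = \left(-1\right) 15 = -15$)
$q^{2}{\left(-3,U \right)} = \left(-15\right)^{2} = 225$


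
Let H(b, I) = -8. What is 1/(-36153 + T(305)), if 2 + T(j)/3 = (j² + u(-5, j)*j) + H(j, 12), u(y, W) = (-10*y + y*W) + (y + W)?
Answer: -1/832233 ≈ -1.2016e-6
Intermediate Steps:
u(y, W) = W - 9*y + W*y (u(y, W) = (-10*y + W*y) + (W + y) = W - 9*y + W*y)
T(j) = -30 + 3*j² + 3*j*(45 - 4*j) (T(j) = -6 + 3*((j² + (j - 9*(-5) + j*(-5))*j) - 8) = -6 + 3*((j² + (j + 45 - 5*j)*j) - 8) = -6 + 3*((j² + (45 - 4*j)*j) - 8) = -6 + 3*((j² + j*(45 - 4*j)) - 8) = -6 + 3*(-8 + j² + j*(45 - 4*j)) = -6 + (-24 + 3*j² + 3*j*(45 - 4*j)) = -30 + 3*j² + 3*j*(45 - 4*j))
1/(-36153 + T(305)) = 1/(-36153 + (-30 - 9*305² + 135*305)) = 1/(-36153 + (-30 - 9*93025 + 41175)) = 1/(-36153 + (-30 - 837225 + 41175)) = 1/(-36153 - 796080) = 1/(-832233) = -1/832233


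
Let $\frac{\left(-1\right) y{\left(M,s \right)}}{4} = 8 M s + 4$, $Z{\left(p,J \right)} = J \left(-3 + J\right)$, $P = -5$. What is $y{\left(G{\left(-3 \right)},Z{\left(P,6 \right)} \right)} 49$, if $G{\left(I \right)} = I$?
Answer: $83888$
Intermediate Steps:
$y{\left(M,s \right)} = -16 - 32 M s$ ($y{\left(M,s \right)} = - 4 \left(8 M s + 4\right) = - 4 \left(4 + 8 M s\right) = -16 - 32 M s$)
$y{\left(G{\left(-3 \right)},Z{\left(P,6 \right)} \right)} 49 = \left(-16 - - 96 \cdot 6 \left(-3 + 6\right)\right) 49 = \left(-16 - - 96 \cdot 6 \cdot 3\right) 49 = \left(-16 - \left(-96\right) 18\right) 49 = \left(-16 + 1728\right) 49 = 1712 \cdot 49 = 83888$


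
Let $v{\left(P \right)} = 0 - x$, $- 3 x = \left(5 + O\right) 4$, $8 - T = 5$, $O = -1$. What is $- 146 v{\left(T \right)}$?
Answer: $- \frac{2336}{3} \approx -778.67$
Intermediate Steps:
$T = 3$ ($T = 8 - 5 = 3$)
$x = - \frac{16}{3}$ ($x = - \frac{\left(5 - 1\right) 4}{3} = - \frac{4 \cdot 4}{3} = \left(- \frac{1}{3}\right) 16 = - \frac{16}{3} \approx -5.3333$)
$v{\left(P \right)} = \frac{16}{3}$ ($v{\left(P \right)} = 0 - - \frac{16}{3} = 0 + \frac{16}{3} = \frac{16}{3}$)
$- 146 v{\left(T \right)} = \left(-146\right) \frac{16}{3} = - \frac{2336}{3}$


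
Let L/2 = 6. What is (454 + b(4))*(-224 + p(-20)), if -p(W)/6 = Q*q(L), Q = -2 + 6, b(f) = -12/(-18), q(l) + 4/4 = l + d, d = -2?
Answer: -600160/3 ≈ -2.0005e+5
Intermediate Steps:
L = 12 (L = 2*6 = 12)
q(l) = -3 + l (q(l) = -1 + (l - 2) = -1 + (-2 + l) = -3 + l)
b(f) = ⅔ (b(f) = -12*(-1/18) = ⅔)
Q = 4
p(W) = -216 (p(W) = -24*(-3 + 12) = -24*9 = -6*36 = -216)
(454 + b(4))*(-224 + p(-20)) = (454 + ⅔)*(-224 - 216) = (1364/3)*(-440) = -600160/3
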